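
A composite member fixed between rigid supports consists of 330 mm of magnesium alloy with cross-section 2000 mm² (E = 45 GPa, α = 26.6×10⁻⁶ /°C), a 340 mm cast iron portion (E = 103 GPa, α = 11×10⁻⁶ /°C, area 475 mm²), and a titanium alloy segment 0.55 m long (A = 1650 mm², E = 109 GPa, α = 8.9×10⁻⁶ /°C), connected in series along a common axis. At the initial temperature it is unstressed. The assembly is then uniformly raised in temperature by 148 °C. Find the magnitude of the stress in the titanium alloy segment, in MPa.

If the supports were absent, the total length change would be Σ αᵢΔT Lᵢ = 26.6×10⁻⁶×148×330 + 11×10⁻⁶×148×340 + 8.9×10⁻⁶×148×550 = 2.577 mm.
The rigid supports impose zero overall length change; the single axial force P common to all segments must satisfy P Σ Lᵢ/(AᵢEᵢ) = δ_free.
Σ Lᵢ/(AᵢEᵢ) = 330/(2000×45×10³) + 340/(475×103×10³) + 550/(1650×109×10³) = 1.367×10⁻⁵ mm/N.
P = 2.577 / 1.367×10⁻⁵ = 188500 N = 188.5 kN, compressive.
σ_{titanium alloy} = P / A = 188500 / 1650 = 114.2 MPa.

σ ≈ 114 MPa (compressive)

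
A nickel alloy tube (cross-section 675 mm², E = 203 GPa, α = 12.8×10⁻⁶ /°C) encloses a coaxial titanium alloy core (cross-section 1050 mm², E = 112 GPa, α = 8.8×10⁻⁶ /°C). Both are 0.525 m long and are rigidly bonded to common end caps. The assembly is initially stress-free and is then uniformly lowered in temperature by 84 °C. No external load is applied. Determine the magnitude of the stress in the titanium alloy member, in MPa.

The nickel alloy has the larger α, so on cooling it would change length more than the titanium alloy if both were free. The rigid plates force a common final length, so the nickel alloy is put into tension and the titanium alloy into compression, with equal and opposite forces P (no external load).
Setting the final lengths equal and cancelling L: (α₁ − α₂)ΔT = P/(A₁E₁) + P/(A₂E₂).
|α₁ − α₂|·ΔT = 4×10⁻⁶ × 84 = 0.000336.
1/(A₁E₁) + 1/(A₂E₂) = 1/(675×203×10³) + 1/(1050×112×10³) = 1.58×10⁻⁸ N⁻¹.
P = 0.000336 / 1.58×10⁻⁸ = 21260 N = 21.26 kN.
σ_{titanium alloy} = P/A₂ = 21260/1050 = 20.25 MPa, compressive.

σ ≈ 20.3 MPa (compressive)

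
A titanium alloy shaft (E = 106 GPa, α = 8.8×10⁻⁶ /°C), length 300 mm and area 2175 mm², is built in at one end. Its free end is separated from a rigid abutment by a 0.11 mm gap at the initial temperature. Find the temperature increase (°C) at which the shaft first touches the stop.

The gap closes when αΔT L = 0.11 mm, since the shaft is still unstressed at that instant.
So ΔT = g/(αL) = 0.11/(8.8×10⁻⁶ × 300) = 41.67 °C.

ΔT ≈ 41.7 °C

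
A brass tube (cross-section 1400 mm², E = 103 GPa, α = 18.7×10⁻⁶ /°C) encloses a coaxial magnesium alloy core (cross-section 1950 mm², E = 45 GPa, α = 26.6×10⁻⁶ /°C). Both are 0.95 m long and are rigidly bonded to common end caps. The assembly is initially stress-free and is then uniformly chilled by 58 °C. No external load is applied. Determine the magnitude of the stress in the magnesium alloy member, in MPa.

σ ≈ 12.8 MPa (tensile)

The magnesium alloy has the larger α, so on cooling it would change length more than the brass if both were free. The rigid plates force a common final length, so the magnesium alloy is put into tension and the brass into compression, with equal and opposite forces P (no external load).
Equating the net (thermal + elastic) strains gives |α₁ − α₂|·ΔT = P·[1/(A₁E₁) + 1/(A₂E₂)].
|α₁ − α₂|·ΔT = 7.9×10⁻⁶ × 58 = 0.0004582.
1/(A₁E₁) + 1/(A₂E₂) = 1/(1400×103×10³) + 1/(1950×45×10³) = 1.833×10⁻⁸ N⁻¹.
So P = 0.0004582 / 1.833×10⁻⁸ = 25 kN.
σ_{magnesium alloy} = P/A₂ = 25000/1950 = 12.82 MPa, tensile.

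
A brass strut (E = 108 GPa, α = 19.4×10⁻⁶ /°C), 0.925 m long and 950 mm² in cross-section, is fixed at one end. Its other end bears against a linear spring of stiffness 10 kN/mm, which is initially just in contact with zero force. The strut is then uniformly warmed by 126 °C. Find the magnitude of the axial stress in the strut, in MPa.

σ ≈ 21.8 MPa (compressive)

If the spring were absent the strut would lengthen by αΔT L = 19.4×10⁻⁶ × 126 × 925 = 2.261 mm.
With a force P in the spring, the elastic change of the strut is PL/(AE) and that of the spring is P/k; compatibility requires their sum to equal δ_free.
So P = δ_free / [L/(AE) + 1/k] = 2.261 / [ 925/(950×108×10³) + 1/(10×10³) ].
P = 2.261 / 0.000109 = 20740 N.
σ = P/A = 20740/950 = 21.83 MPa.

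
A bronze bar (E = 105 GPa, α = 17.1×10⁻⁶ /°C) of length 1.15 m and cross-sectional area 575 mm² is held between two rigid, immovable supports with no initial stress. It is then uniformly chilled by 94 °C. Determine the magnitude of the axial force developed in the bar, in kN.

P ≈ 97 kN (tensile)

The ends cannot move, so σ = EαΔT = 105×10³ × 17.1×10⁻⁶ × 94 = 168.8 MPa.
P = AEαΔT = 575 × 105×10³ × 17.1×10⁻⁶ × 94 = 97.05 kN (tensile).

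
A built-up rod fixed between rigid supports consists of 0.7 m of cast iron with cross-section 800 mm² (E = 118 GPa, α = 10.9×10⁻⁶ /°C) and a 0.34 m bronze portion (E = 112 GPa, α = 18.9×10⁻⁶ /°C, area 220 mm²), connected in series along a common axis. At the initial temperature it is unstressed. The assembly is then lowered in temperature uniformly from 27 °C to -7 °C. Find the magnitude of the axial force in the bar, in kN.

Free thermal contraction of the whole bar: Σ αᵢΔT Lᵢ = 10.9×10⁻⁶×34×700 + 18.9×10⁻⁶×34×340 = 0.4779 mm.
Since the ends are fixed, an axial force P builds up, equal in every segment, with P · Σ Lᵢ/(AᵢEᵢ) = δ_free.
Σ Lᵢ/(AᵢEᵢ) = 700/(800×118×10³) + 340/(220×112×10³) = 2.121×10⁻⁵ mm/N.
Hence P = δ_free / Σ(L/AE) = 0.4779/2.121×10⁻⁵ = 22.53 kN (tensile).

P ≈ 22.5 kN (tensile)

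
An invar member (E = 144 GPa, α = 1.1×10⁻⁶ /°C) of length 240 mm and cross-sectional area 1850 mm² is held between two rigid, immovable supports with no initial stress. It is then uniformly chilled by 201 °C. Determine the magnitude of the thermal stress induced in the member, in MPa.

Because both ends are immovable the net strain is zero, and the suppressed thermal strain is αΔT = 1.1×10⁻⁶ × 201 = 221.1×10⁻⁶.
The stress required to suppress this strain is σ = Eε = 144×10³ × 221.1×10⁻⁶ = 31.84 MPa, tensile since the member is trying to contract.

σ ≈ 31.8 MPa (tensile)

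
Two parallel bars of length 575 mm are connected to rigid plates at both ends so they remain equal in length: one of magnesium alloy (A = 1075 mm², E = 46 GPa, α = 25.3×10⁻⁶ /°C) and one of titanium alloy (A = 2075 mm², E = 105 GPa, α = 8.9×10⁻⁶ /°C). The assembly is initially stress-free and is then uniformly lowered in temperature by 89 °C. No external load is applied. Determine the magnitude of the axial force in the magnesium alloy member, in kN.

P ≈ 58.8 kN (tensile in the magnesium alloy)

The magnesium alloy has the larger α, so on cooling it would change length more than the titanium alloy if both were free. The rigid plates force a common final length, so the magnesium alloy is put into tension and the titanium alloy into compression, with equal and opposite forces P (no external load).
Equating the net (thermal + elastic) strains gives |α₁ − α₂|·ΔT = P·[1/(A₁E₁) + 1/(A₂E₂)].
|α₁ − α₂|·ΔT = 16.4×10⁻⁶ × 89 = 0.00146.
1/(A₁E₁) + 1/(A₂E₂) = 1/(1075×46×10³) + 1/(2075×105×10³) = 2.481×10⁻⁸ N⁻¹.
P = 0.00146 / 2.481×10⁻⁸ = 58830 N = 58.83 kN.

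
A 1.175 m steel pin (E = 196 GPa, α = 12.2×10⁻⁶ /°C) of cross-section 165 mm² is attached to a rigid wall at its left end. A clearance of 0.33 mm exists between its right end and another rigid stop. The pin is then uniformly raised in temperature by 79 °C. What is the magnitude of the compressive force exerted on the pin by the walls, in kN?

Free thermal elongation = αΔT L = 12.2×10⁻⁶ × 79 × 1175 = 1.132 mm.
The gap closes (δ_free > 0.33 mm) and the wall then resists a further 1.132 − 0.33 = 0.8025 mm of expansion.
That suppressed elongation corresponds to σ = E·Δ/L = 196×10³ × 0.8025/1175 = 133.9 MPa.
P = σA = 133.9 × 165 = 22.09 kN.

P ≈ 22.1 kN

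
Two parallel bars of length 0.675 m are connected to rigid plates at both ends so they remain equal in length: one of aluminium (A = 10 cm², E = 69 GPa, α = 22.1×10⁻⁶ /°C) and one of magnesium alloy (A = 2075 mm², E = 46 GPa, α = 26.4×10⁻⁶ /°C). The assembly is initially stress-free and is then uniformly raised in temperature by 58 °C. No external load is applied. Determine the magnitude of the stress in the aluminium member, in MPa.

σ ≈ 9.99 MPa (tensile)

Both members must finish at the same length. With the larger α, the magnesium alloy tends to over-expand; the plates restrain it, putting the magnesium alloy in compression and the aluminium in tension. With no external load the two internal forces are equal and opposite, magnitude P.
Setting the final lengths equal and cancelling L: (α₁ − α₂)ΔT = P/(A₁E₁) + P/(A₂E₂).
|α₁ − α₂|·ΔT = 4.3×10⁻⁶ × 58 = 0.0002494.
1/(A₁E₁) + 1/(A₂E₂) = 1/(1000×69×10³) + 1/(2075×46×10³) = 2.497×10⁻⁸ N⁻¹.
P = 0.0002494 / 2.497×10⁻⁸ = 9988 N = 9.988 kN.
σ_{aluminium} = P/A₁ = 9988/1000 = 9.988 MPa, tensile.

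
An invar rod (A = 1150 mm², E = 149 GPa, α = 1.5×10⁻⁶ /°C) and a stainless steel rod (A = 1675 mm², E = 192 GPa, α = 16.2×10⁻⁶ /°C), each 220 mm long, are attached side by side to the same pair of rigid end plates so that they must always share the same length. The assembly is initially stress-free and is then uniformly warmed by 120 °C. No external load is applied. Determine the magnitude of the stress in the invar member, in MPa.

σ ≈ 171 MPa (tensile)

Equilibrium of a rigid end plate with no external load gives equal and opposite internal forces ±P in the two members. Since α_{stainless steel} > α_{invar}, heating drives the stainless steel into compression and the invar into tension.
Compatibility of the two members (thermal + elastic change equal): (α₁ − α₂)ΔT = P·[1/(A₁E₁) + 1/(A₂E₂)].
|α₁ − α₂|·ΔT = 14.7×10⁻⁶ × 120 = 0.001764.
1/(A₁E₁) + 1/(A₂E₂) = 1/(1150×149×10³) + 1/(1675×192×10³) = 8.945×10⁻⁹ N⁻¹.
P = 0.001764 / 8.945×10⁻⁹ = 197200 N = 197.2 kN.
σ_{invar} = P/A₁ = 197200/1150 = 171.5 MPa, tensile.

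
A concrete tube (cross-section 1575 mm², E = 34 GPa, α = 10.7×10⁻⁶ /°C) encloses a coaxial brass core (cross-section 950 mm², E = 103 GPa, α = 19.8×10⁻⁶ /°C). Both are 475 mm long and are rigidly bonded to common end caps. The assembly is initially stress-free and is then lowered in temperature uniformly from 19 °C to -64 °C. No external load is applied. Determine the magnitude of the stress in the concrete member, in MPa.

σ ≈ 16.6 MPa (compressive)

The brass has the larger α, so on cooling it would change length more than the concrete if both were free. The rigid plates force a common final length, so the brass is put into tension and the concrete into compression, with equal and opposite forces P (no external load).
Compatibility of the two members (thermal + elastic change equal): (α₁ − α₂)ΔT = P·[1/(A₁E₁) + 1/(A₂E₂)].
|α₁ − α₂|·ΔT = 9.1×10⁻⁶ × 83 = 0.0007553.
1/(A₁E₁) + 1/(A₂E₂) = 1/(1575×34×10³) + 1/(950×103×10³) = 2.889×10⁻⁸ N⁻¹.
So P = 0.0007553 / 2.889×10⁻⁸ = 26.14 kN.
σ_{concrete} = P/A₁ = 26140/1575 = 16.6 MPa, compressive.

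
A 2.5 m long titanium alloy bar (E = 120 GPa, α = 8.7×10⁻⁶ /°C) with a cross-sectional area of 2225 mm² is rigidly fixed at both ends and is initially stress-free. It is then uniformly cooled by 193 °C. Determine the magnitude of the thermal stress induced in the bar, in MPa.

σ ≈ 201 MPa (tensile)

With length fixed, the mechanical strain must cancel the thermal strain αΔT = 8.7×10⁻⁶ × 193 = 1679.1×10⁻⁶.
σ = EαΔT = 120×10³ × 8.7×10⁻⁶ × 193 = 201.5 MPa (tensile; the bar is trying to contract).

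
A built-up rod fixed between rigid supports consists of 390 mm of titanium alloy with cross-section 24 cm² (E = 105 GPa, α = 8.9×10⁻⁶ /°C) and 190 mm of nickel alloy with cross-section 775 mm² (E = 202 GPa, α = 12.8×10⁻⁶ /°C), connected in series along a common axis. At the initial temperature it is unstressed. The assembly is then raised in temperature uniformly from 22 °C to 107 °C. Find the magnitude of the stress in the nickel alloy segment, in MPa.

σ ≈ 234 MPa (compressive)

If the supports were absent, the total length change would be Σ αᵢΔT Lᵢ = 8.9×10⁻⁶×85×390 + 12.8×10⁻⁶×85×190 = 0.5018 mm.
The walls prevent any net length change, so an axial force P (same in every segment) develops. Compatibility: P · Σ Lᵢ/(AᵢEᵢ) = δ_free.
The series flexibility is Σ Lᵢ/(AᵢEᵢ) = 390/(2400×105×10³) + 190/(775×202×10³) = 2.761×10⁻⁶ mm/N.
P = 0.5018 / 2.761×10⁻⁶ = 181700 N = 181.7 kN, compressive.
σ_{nickel alloy} = P / A = 181700 / 775 = 234.5 MPa.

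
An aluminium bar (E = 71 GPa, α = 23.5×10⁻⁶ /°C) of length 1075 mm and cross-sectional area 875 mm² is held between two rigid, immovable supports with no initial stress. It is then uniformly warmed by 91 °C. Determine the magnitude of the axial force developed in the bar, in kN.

The ends cannot move, so σ = EαΔT = 71×10³ × 23.5×10⁻⁶ × 91 = 151.8 MPa.
Axial force P = σA = 151.8 × 875 = 132900 N = 132.9 kN, compressive.

P ≈ 133 kN (compressive)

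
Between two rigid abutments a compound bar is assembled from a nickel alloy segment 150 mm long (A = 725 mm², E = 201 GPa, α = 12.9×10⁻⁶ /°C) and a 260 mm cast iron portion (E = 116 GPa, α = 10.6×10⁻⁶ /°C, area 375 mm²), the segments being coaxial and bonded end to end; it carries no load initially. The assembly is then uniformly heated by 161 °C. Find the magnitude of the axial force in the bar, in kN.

If the supports were absent, the total length change would be Σ αᵢΔT Lᵢ = 12.9×10⁻⁶×161×150 + 10.6×10⁻⁶×161×260 = 0.7553 mm.
The walls prevent any net length change, so an axial force P (same in every segment) develops. Compatibility: P · Σ Lᵢ/(AᵢEᵢ) = δ_free.
Σ Lᵢ/(AᵢEᵢ) = 150/(725×201×10³) + 260/(375×116×10³) = 7.006×10⁻⁶ mm/N.
Hence P = δ_free / Σ(L/AE) = 0.7553/7.006×10⁻⁶ = 107.8 kN (compressive).

P ≈ 108 kN (compressive)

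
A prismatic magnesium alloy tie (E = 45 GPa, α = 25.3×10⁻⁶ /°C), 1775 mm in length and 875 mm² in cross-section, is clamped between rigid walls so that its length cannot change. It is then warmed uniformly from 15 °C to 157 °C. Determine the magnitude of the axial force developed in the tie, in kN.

The ends cannot move, so σ = EαΔT = 45×10³ × 25.3×10⁻⁶ × 142 = 161.7 MPa.
Axial force P = σA = 161.7 × 875 = 141500 N = 141.5 kN, compressive.

P ≈ 141 kN (compressive)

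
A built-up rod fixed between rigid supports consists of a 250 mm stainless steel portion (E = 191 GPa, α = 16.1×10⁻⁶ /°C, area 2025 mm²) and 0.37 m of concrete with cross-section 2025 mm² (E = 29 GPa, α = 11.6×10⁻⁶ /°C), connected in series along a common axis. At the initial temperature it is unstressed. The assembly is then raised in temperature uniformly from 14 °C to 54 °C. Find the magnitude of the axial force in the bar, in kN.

P ≈ 47.9 kN (compressive)

If the supports were absent, the total length change would be Σ αᵢΔT Lᵢ = 16.1×10⁻⁶×40×250 + 11.6×10⁻⁶×40×370 = 0.3327 mm.
Since the ends are fixed, an axial force P builds up, equal in every segment, with P · Σ Lᵢ/(AᵢEᵢ) = δ_free.
Σ Lᵢ/(AᵢEᵢ) = 250/(2025×191×10³) + 370/(2025×29×10³) = 6.947×10⁻⁶ mm/N.
P = 0.3327 / 6.947×10⁻⁶ = 47890 N = 47.89 kN, compressive.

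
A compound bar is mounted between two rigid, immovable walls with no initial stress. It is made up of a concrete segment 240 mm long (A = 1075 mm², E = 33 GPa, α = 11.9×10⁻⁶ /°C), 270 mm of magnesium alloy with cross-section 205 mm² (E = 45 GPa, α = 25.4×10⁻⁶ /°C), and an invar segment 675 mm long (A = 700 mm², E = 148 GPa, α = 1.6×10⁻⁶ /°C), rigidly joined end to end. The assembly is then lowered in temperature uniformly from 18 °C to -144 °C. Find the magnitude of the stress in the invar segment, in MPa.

With the walls removed the bar would change length by δ_free = Σ αᵢΔT Lᵢ = 11.9×10⁻⁶×162×240 + 25.4×10⁻⁶×162×270 + 1.6×10⁻⁶×162×675 = 1.749 mm.
The rigid supports impose zero overall length change; the single axial force P common to all segments must satisfy P Σ Lᵢ/(AᵢEᵢ) = δ_free.
The series flexibility is Σ Lᵢ/(AᵢEᵢ) = 240/(1075×33×10³) + 270/(205×45×10³) + 675/(700×148×10³) = 4.255×10⁻⁵ mm/N.
So P = 1.749 / 4.255×10⁻⁵ = 41.1 kN, tensile.
σ_{invar} = P / A = 41100 / 700 = 58.71 MPa.

σ ≈ 58.7 MPa (tensile)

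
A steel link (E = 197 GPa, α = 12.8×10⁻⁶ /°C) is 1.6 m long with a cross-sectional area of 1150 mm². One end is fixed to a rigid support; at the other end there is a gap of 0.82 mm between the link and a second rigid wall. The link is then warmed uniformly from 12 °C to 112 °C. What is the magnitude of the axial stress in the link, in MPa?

Free thermal elongation = αΔT L = 12.8×10⁻⁶ × 100 × 1600 = 2.048 mm.
This exceeds the 0.82 mm gap, so the wall pushes back. The portion of expansion that must be recovered elastically is δ_free − gap = 2.048 − 0.82 = 1.228 mm.
That suppressed elongation corresponds to σ = E·Δ/L = 197×10³ × 1.228/1600 = 151.2 MPa.

σ ≈ 151 MPa (compressive)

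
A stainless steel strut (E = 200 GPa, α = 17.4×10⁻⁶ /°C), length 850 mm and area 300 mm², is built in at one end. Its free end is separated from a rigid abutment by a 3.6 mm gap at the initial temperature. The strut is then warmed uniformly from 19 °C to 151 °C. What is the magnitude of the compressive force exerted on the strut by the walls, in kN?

If the wall were absent the strut would grow by αΔT L = 17.4×10⁻⁶ × 132 × 850 = 1.952 mm.
This is smaller than the 3.6 mm clearance, so the strut expands freely without reaching the stop — the stress is zero.

P ≈ 0 kN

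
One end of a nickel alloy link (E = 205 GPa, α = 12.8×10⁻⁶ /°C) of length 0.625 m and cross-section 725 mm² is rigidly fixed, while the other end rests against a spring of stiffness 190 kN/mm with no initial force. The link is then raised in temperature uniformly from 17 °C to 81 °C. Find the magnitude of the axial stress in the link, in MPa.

If the spring were absent the link would lengthen by αΔT L = 12.8×10⁻⁶ × 64 × 625 = 0.512 mm.
Let P be the compressive force at the spring. The link shortens elastically by PL/(AE) and the spring compresses by P/k; together these equal δ_free.
P [ L/(AE) + 1/k ] = δ_free → P [ 625/(725×205×10³) + 1/(190×10³) ] = 0.512.
P = 0.512 / 9.468×10⁻⁶ = 54070 N.
σ = P/A = 54070/725 = 74.59 MPa.

σ ≈ 74.6 MPa (compressive)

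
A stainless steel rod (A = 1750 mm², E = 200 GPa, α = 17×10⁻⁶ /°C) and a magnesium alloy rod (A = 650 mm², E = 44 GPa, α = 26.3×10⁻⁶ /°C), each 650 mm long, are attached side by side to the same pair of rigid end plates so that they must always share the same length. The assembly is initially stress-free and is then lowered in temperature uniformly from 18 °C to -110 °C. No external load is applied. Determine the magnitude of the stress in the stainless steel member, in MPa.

σ ≈ 18 MPa (compressive)

The magnesium alloy has the larger α, so on cooling it would change length more than the stainless steel if both were free. The rigid plates force a common final length, so the magnesium alloy is put into tension and the stainless steel into compression, with equal and opposite forces P (no external load).
Setting the final lengths equal and cancelling L: (α₁ − α₂)ΔT = P/(A₁E₁) + P/(A₂E₂).
|α₁ − α₂|·ΔT = 9.3×10⁻⁶ × 128 = 0.00119.
1/(A₁E₁) + 1/(A₂E₂) = 1/(1750×200×10³) + 1/(650×44×10³) = 3.782×10⁻⁸ N⁻¹.
P = 0.00119 / 3.782×10⁻⁸ = 31470 N = 31.47 kN.
σ_{stainless steel} = P/A₁ = 31470/1750 = 17.98 MPa, compressive.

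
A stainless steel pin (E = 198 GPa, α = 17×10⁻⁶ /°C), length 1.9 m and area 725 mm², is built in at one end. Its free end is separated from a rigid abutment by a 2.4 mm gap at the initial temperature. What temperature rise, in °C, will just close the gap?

The gap closes when αΔT L = 2.4 mm, since the pin is still unstressed at that instant.
So ΔT = g/(αL) = 2.4/(17×10⁻⁶ × 1900) = 74.3 °C.

ΔT ≈ 74.3 °C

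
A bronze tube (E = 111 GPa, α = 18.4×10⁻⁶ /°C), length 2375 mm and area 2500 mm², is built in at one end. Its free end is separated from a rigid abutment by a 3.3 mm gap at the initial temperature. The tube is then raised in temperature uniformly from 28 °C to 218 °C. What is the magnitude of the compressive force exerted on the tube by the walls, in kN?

Free thermal elongation = αΔT L = 18.4×10⁻⁶ × 190 × 2375 = 8.303 mm.
After closing the 3.3 mm clearance, 8.303 − 3.3 = 5.003 mm of expansion remains to be suppressed by the wall.
Compatibility: PL/(AE) = 5.003 mm, so σ = P/A = E × (5.003/2375) = 233.8 MPa.
Force on the wall = σA = 233.8 × 2500 mm² = 584.6 kN.

P ≈ 585 kN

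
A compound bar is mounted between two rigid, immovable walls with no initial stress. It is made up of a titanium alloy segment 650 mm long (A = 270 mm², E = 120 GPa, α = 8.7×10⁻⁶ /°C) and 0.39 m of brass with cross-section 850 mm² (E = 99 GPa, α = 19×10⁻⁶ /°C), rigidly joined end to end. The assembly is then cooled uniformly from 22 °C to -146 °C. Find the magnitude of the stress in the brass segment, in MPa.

σ ≈ 105 MPa (tensile)

If the supports were absent, the total length change would be Σ αᵢΔT Lᵢ = 8.7×10⁻⁶×168×650 + 19×10⁻⁶×168×390 = 2.195 mm.
The walls prevent any net length change, so an axial force P (same in every segment) develops. Compatibility: P · Σ Lᵢ/(AᵢEᵢ) = δ_free.
The series flexibility is Σ Lᵢ/(AᵢEᵢ) = 650/(270×120×10³) + 390/(850×99×10³) = 2.47×10⁻⁵ mm/N.
Hence P = δ_free / Σ(L/AE) = 2.195/2.47×10⁻⁵ = 88.88 kN (tensile).
σ_{brass} = P / A = 88880 / 850 = 104.6 MPa.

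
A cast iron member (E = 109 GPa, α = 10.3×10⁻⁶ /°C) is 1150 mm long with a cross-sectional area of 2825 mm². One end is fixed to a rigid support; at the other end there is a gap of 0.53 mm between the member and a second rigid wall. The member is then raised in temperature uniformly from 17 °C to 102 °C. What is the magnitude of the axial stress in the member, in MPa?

Free thermal elongation = αΔT L = 10.3×10⁻⁶ × 85 × 1150 = 1.007 mm.
After closing the 0.53 mm clearance, 1.007 − 0.53 = 0.4768 mm of expansion remains to be suppressed by the wall.
That suppressed elongation corresponds to σ = E·Δ/L = 109×10³ × 0.4768/1150 = 45.19 MPa.

σ ≈ 45.2 MPa (compressive)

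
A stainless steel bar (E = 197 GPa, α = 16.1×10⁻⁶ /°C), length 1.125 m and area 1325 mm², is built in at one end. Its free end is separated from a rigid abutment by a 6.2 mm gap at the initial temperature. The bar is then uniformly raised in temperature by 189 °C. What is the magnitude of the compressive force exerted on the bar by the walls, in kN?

Unrestrained expansion: δ_free = αΔT L = 16.1×10⁻⁶ × 189 × 1125 = 3.423 mm.
This is smaller than the 6.2 mm clearance, so the bar expands freely without reaching the stop — the stress is zero.

P ≈ 0 kN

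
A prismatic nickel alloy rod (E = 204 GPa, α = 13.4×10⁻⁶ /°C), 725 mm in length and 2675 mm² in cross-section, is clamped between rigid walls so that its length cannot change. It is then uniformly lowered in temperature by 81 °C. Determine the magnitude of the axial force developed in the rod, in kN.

Full restraint means ε = 0, so the stress is σ = EαΔT = 204×10³ × 13.4×10⁻⁶ × 81 = 221.4 MPa.
Axial force P = σA = 221.4 × 2675 = 592300 N = 592.3 kN, tensile.

P ≈ 592 kN (tensile)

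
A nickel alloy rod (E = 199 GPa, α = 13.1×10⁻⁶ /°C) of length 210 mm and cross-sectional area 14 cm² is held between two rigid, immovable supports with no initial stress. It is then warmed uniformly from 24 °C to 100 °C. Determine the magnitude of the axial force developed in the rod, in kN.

P ≈ 277 kN (compressive)

Full restraint means ε = 0, so the stress is σ = EαΔT = 199×10³ × 13.1×10⁻⁶ × 76 = 198.1 MPa.
P = AEαΔT = 1400 × 199×10³ × 13.1×10⁻⁶ × 76 = 277.4 kN (compressive).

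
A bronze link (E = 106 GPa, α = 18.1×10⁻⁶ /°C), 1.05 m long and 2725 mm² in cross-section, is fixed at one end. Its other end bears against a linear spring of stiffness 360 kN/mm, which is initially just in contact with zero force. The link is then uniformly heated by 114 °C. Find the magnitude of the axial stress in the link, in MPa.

Free thermal expansion: δ_free = αΔT L = 18.1×10⁻⁶ × 114 × 1050 = 2.167 mm.
With a force P in the spring, the elastic change of the link is PL/(AE) and that of the spring is P/k; compatibility requires their sum to equal δ_free.
P [ L/(AE) + 1/k ] = δ_free → P [ 1050/(2725×106×10³) + 1/(360×10³) ] = 2.167.
P = 2.167 / 6.413×10⁻⁶ = 337800 N.
σ = P/A = 337800/2725 = 124 MPa.

σ ≈ 124 MPa (compressive)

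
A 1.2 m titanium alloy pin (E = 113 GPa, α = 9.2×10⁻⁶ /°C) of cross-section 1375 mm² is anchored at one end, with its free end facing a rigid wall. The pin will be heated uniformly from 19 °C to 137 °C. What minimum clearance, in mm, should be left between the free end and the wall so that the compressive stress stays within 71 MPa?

Free expansion if unrestrained: δ_free = αΔT L = 9.2×10⁻⁶ × 118 × 1200 = 1.303 mm.
A stress of 71 MPa corresponds to the wall pushing the pin back by σL/E = 71×1200/(113×10³) = 0.754 mm.
The gap must absorb the remainder: g_min = 1.303 − 0.754 = 0.5487 mm.

g ≈ 0.549 mm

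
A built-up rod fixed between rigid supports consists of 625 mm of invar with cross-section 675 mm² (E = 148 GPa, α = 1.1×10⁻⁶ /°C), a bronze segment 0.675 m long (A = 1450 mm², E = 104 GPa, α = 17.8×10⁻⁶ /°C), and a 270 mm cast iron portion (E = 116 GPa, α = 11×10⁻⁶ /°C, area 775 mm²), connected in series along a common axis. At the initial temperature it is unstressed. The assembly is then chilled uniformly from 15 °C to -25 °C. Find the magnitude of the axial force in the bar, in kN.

Free thermal contraction of the whole bar: Σ αᵢΔT Lᵢ = 1.1×10⁻⁶×40×625 + 17.8×10⁻⁶×40×675 + 11×10⁻⁶×40×270 = 0.6269 mm.
Since the ends are fixed, an axial force P builds up, equal in every segment, with P · Σ Lᵢ/(AᵢEᵢ) = δ_free.
Σ Lᵢ/(AᵢEᵢ) = 625/(675×148×10³) + 675/(1450×104×10³) + 270/(775×116×10³) = 1.374×10⁻⁵ mm/N.
P = 0.6269 / 1.374×10⁻⁵ = 45640 N = 45.64 kN, tensile.

P ≈ 45.6 kN (tensile)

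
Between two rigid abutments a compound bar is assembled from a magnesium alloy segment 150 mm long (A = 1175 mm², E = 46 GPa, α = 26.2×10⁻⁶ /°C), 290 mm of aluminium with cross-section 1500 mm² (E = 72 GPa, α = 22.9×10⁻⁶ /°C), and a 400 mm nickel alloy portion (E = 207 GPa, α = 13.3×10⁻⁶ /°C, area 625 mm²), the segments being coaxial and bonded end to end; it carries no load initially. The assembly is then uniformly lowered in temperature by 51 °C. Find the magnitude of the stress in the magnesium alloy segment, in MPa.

If the supports were absent, the total length change would be Σ αᵢΔT Lᵢ = 26.2×10⁻⁶×51×150 + 22.9×10⁻⁶×51×290 + 13.3×10⁻⁶×51×400 = 0.8104 mm.
The rigid supports impose zero overall length change; the single axial force P common to all segments must satisfy P Σ Lᵢ/(AᵢEᵢ) = δ_free.
The series flexibility is Σ Lᵢ/(AᵢEᵢ) = 150/(1175×46×10³) + 290/(1500×72×10³) + 400/(625×207×10³) = 8.552×10⁻⁶ mm/N.
Hence P = δ_free / Σ(L/AE) = 0.8104/8.552×10⁻⁶ = 94.76 kN (tensile).
σ_{magnesium alloy} = P / A = 94760 / 1175 = 80.65 MPa.

σ ≈ 80.7 MPa (tensile)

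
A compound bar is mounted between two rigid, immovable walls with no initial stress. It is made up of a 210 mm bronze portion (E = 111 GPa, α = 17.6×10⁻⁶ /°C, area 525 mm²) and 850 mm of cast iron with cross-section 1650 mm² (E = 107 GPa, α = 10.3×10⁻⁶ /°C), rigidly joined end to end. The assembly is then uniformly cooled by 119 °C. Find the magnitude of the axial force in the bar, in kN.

With the walls removed the bar would change length by δ_free = Σ αᵢΔT Lᵢ = 17.6×10⁻⁶×119×210 + 10.3×10⁻⁶×119×850 = 1.482 mm.
The rigid supports impose zero overall length change; the single axial force P common to all segments must satisfy P Σ Lᵢ/(AᵢEᵢ) = δ_free.
Σ Lᵢ/(AᵢEᵢ) = 210/(525×111×10³) + 850/(1650×107×10³) = 8.418×10⁻⁶ mm/N.
So P = 1.482 / 8.418×10⁻⁶ = 176 kN, tensile.

P ≈ 176 kN (tensile)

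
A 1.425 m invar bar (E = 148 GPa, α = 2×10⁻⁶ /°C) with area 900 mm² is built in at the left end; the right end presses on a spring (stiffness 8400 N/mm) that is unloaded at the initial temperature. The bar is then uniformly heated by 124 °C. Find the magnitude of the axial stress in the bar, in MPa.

If the spring were absent the bar would lengthen by αΔT L = 2×10⁻⁶ × 124 × 1425 = 0.3534 mm.
With a force P in the spring, the elastic change of the bar is PL/(AE) and that of the spring is P/k; compatibility requires their sum to equal δ_free.
P [ L/(AE) + 1/k ] = δ_free → P [ 1425/(900×148×10³) + 1/(8400) ] = 0.3534.
P = 0.3534 / 0.0001297 = 2724 N.
σ = P/A = 2724/900 = 3.026 MPa.

σ ≈ 3.03 MPa (compressive)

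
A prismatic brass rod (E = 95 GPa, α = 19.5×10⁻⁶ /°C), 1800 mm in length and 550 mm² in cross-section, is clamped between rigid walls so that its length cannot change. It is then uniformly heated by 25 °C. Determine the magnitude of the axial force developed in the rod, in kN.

P ≈ 25.5 kN (compressive)

The ends cannot move, so σ = EαΔT = 95×10³ × 19.5×10⁻⁶ × 25 = 46.31 MPa.
P = AEαΔT = 550 × 95×10³ × 19.5×10⁻⁶ × 25 = 25.47 kN (compressive).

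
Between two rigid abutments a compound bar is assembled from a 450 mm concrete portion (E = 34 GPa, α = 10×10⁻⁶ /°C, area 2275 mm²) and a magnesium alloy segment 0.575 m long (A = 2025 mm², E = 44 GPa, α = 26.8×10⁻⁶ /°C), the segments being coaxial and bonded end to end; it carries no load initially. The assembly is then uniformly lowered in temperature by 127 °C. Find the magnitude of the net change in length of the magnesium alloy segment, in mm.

|ΔL| ≈ 0.627 mm

If the supports were absent, the total length change would be Σ αᵢΔT Lᵢ = 10×10⁻⁶×127×450 + 26.8×10⁻⁶×127×575 = 2.529 mm.
The rigid supports impose zero overall length change; the single axial force P common to all segments must satisfy P Σ Lᵢ/(AᵢEᵢ) = δ_free.
The series flexibility is Σ Lᵢ/(AᵢEᵢ) = 450/(2275×34×10³) + 575/(2025×44×10³) = 1.227×10⁻⁵ mm/N.
P = 2.529 / 1.227×10⁻⁵ = 206100 N = 206.1 kN, tensile.
For the magnesium alloy segment, free thermal change = 26.8×10⁻⁶×127×575 = 1.957 mm and elastic change from P = 206100×575/(2025×44×10³) = 1.33 mm; these oppose, so the net change is 0.627 mm (segment shortens).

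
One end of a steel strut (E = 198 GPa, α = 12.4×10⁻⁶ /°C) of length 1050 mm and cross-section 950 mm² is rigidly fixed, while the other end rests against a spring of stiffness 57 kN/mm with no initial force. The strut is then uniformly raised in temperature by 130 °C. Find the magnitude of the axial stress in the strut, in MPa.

If the spring were absent the strut would lengthen by αΔT L = 12.4×10⁻⁶ × 130 × 1050 = 1.693 mm.
With a force P in the spring, the elastic change of the strut is PL/(AE) and that of the spring is P/k; compatibility requires their sum to equal δ_free.
So P = δ_free / [L/(AE) + 1/k] = 1.693 / [ 1050/(950×198×10³) + 1/(57×10³) ].
P = 1.693 / 2.313×10⁻⁵ = 73190 N.
σ = P/A = 73190/950 = 77.04 MPa.

σ ≈ 77 MPa (compressive)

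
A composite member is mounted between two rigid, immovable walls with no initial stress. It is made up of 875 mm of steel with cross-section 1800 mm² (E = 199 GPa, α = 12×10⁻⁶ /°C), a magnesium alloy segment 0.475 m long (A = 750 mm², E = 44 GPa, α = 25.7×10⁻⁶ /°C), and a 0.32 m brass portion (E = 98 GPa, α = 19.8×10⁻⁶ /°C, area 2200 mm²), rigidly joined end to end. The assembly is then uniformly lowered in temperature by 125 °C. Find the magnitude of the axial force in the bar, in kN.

With the walls removed the bar would change length by δ_free = Σ αᵢΔT Lᵢ = 12×10⁻⁶×125×875 + 25.7×10⁻⁶×125×475 + 19.8×10⁻⁶×125×320 = 3.63 mm.
The rigid supports impose zero overall length change; the single axial force P common to all segments must satisfy P Σ Lᵢ/(AᵢEᵢ) = δ_free.
Σ Lᵢ/(AᵢEᵢ) = 875/(1800×199×10³) + 475/(750×44×10³) + 320/(2200×98×10³) = 1.832×10⁻⁵ mm/N.
P = 3.63 / 1.832×10⁻⁵ = 198200 N = 198.2 kN, tensile.

P ≈ 198 kN (tensile)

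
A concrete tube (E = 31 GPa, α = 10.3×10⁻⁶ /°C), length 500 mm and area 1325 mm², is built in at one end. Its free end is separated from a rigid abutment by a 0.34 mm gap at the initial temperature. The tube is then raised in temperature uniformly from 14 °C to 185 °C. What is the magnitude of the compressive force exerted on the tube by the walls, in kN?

Free thermal elongation = αΔT L = 10.3×10⁻⁶ × 171 × 500 = 0.8806 mm.
This exceeds the 0.34 mm gap, so the wall pushes back. The portion of expansion that must be recovered elastically is δ_free − gap = 0.8806 − 0.34 = 0.5406 mm.
That suppressed elongation corresponds to σ = E·Δ/L = 31×10³ × 0.5406/500 = 33.52 MPa.
Force on the wall = σA = 33.52 × 1325 mm² = 44.41 kN.

P ≈ 44.4 kN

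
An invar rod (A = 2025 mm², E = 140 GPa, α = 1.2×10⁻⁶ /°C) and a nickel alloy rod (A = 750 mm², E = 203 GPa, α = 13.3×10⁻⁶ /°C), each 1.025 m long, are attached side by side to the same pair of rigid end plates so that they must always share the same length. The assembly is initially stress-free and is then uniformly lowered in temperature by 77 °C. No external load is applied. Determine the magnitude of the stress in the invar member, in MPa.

σ ≈ 45.6 MPa (compressive)

The nickel alloy has the larger α, so on cooling it would change length more than the invar if both were free. The rigid plates force a common final length, so the nickel alloy is put into tension and the invar into compression, with equal and opposite forces P (no external load).
Equating the net (thermal + elastic) strains gives |α₁ − α₂|·ΔT = P·[1/(A₁E₁) + 1/(A₂E₂)].
|α₁ − α₂|·ΔT = 12.1×10⁻⁶ × 77 = 0.0009317.
1/(A₁E₁) + 1/(A₂E₂) = 1/(2025×140×10³) + 1/(750×203×10³) = 1.01×10⁻⁸ N⁻¹.
P = 0.0009317 / 1.01×10⁻⁸ = 92290 N = 92.29 kN.
σ_{invar} = P/A₁ = 92290/2025 = 45.57 MPa, compressive.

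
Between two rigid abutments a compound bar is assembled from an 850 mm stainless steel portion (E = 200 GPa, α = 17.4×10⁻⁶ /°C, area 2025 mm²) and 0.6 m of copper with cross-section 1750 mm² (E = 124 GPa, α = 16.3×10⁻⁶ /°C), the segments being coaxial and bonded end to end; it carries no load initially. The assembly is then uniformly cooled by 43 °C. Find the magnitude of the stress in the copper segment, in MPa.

σ ≈ 124 MPa (tensile)

Free thermal contraction of the whole bar: Σ αᵢΔT Lᵢ = 17.4×10⁻⁶×43×850 + 16.3×10⁻⁶×43×600 = 1.057 mm.
The walls prevent any net length change, so an axial force P (same in every segment) develops. Compatibility: P · Σ Lᵢ/(AᵢEᵢ) = δ_free.
Σ Lᵢ/(AᵢEᵢ) = 850/(2025×200×10³) + 600/(1750×124×10³) = 4.864×10⁻⁶ mm/N.
Hence P = δ_free / Σ(L/AE) = 1.057/4.864×10⁻⁶ = 217.2 kN (tensile).
σ_{copper} = P / A = 217200 / 1750 = 124.1 MPa.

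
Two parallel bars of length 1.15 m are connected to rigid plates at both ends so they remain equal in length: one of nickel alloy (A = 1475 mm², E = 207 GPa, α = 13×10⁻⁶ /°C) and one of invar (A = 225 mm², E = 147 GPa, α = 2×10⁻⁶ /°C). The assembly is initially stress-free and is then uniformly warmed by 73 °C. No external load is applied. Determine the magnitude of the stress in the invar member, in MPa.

σ ≈ 107 MPa (tensile)

Both members must finish at the same length. With the larger α, the nickel alloy tends to over-expand; the plates restrain it, putting the nickel alloy in compression and the invar in tension. With no external load the two internal forces are equal and opposite, magnitude P.
Compatibility of the two members (thermal + elastic change equal): (α₁ − α₂)ΔT = P·[1/(A₁E₁) + 1/(A₂E₂)].
|α₁ − α₂|·ΔT = 11×10⁻⁶ × 73 = 0.000803.
1/(A₁E₁) + 1/(A₂E₂) = 1/(1475×207×10³) + 1/(225×147×10³) = 3.351×10⁻⁸ N⁻¹.
So P = 0.000803 / 3.351×10⁻⁸ = 23.96 kN.
σ_{invar} = P/A₂ = 23960/225 = 106.5 MPa, tensile.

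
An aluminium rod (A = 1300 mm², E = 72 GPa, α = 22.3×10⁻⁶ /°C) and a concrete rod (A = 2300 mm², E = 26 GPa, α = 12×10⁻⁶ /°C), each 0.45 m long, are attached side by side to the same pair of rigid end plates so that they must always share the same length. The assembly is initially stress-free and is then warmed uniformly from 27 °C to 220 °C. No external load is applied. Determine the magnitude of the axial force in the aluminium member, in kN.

Equilibrium of a rigid end plate with no external load gives equal and opposite internal forces ±P in the two members. Since α_{aluminium} > α_{concrete}, heating drives the aluminium into compression and the concrete into tension.
Compatibility of the two members (thermal + elastic change equal): (α₁ − α₂)ΔT = P·[1/(A₁E₁) + 1/(A₂E₂)].
|α₁ − α₂|·ΔT = 10.3×10⁻⁶ × 193 = 0.001988.
1/(A₁E₁) + 1/(A₂E₂) = 1/(1300×72×10³) + 1/(2300×26×10³) = 2.741×10⁻⁸ N⁻¹.
P = 0.001988 / 2.741×10⁻⁸ = 72530 N = 72.53 kN.

P ≈ 72.5 kN (compressive in the aluminium)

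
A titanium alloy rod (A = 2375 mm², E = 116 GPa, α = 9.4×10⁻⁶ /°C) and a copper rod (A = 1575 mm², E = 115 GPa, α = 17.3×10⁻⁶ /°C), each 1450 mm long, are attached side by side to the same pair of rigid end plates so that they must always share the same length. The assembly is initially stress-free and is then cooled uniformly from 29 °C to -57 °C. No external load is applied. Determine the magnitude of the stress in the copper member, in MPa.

Both members must finish at the same length. With the larger α, the copper tends to over-contract; the plates restrain it, putting the copper in tension and the titanium alloy in compression. With no external load the two internal forces are equal and opposite, magnitude P.
Compatibility of the two members (thermal + elastic change equal): (α₁ − α₂)ΔT = P·[1/(A₁E₁) + 1/(A₂E₂)].
|α₁ − α₂|·ΔT = 7.9×10⁻⁶ × 86 = 0.0006794.
1/(A₁E₁) + 1/(A₂E₂) = 1/(2375×116×10³) + 1/(1575×115×10³) = 9.151×10⁻⁹ N⁻¹.
So P = 0.0006794 / 9.151×10⁻⁹ = 74.24 kN.
σ_{copper} = P/A₂ = 74240/1575 = 47.14 MPa, tensile.

σ ≈ 47.1 MPa (tensile)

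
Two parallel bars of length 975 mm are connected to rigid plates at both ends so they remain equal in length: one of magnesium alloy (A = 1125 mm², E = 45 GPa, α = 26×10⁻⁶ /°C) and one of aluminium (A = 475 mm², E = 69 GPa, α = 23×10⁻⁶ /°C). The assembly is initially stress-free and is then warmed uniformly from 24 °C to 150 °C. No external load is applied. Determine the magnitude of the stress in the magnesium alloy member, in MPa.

σ ≈ 6.68 MPa (compressive)

The magnesium alloy has the larger α, so on heating it would change length more than the aluminium if both were free. The rigid plates force a common final length, so the magnesium alloy is put into compression and the aluminium into tension, with equal and opposite forces P (no external load).
Equating the net (thermal + elastic) strains gives |α₁ − α₂|·ΔT = P·[1/(A₁E₁) + 1/(A₂E₂)].
|α₁ − α₂|·ΔT = 3×10⁻⁶ × 126 = 0.000378.
1/(A₁E₁) + 1/(A₂E₂) = 1/(1125×45×10³) + 1/(475×69×10³) = 5.026×10⁻⁸ N⁻¹.
P = 0.000378 / 5.026×10⁻⁸ = 7520 N = 7.52 kN.
σ_{magnesium alloy} = P/A₁ = 7520/1125 = 6.685 MPa, compressive.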